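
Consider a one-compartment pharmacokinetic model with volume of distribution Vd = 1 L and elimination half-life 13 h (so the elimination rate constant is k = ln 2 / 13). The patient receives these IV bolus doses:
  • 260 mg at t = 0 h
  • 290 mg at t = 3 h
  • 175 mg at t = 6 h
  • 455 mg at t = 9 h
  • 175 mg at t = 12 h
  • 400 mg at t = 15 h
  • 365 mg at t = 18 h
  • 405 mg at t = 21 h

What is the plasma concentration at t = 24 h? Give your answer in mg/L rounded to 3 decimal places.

1388.514 mg/L

k = ln 2 / 13 = 0.05332 per h
Dose 1 (260 mg at t=0 h): 260·exp(−0.05332·24) = 72.315 mg/L
Dose 2 (290 mg at t=3 h): 290·exp(−0.05332·21) = 94.650 mg/L
Dose 3 (175 mg at t=6 h): 175·exp(−0.05332·18) = 67.024 mg/L
Dose 4 (455 mg at t=9 h): 455·exp(−0.05332·15) = 204.489 mg/L
Dose 5 (175 mg at t=12 h): 175·exp(−0.05332·12) = 92.292 mg/L
Dose 6 (400 mg at t=15 h): 400·exp(−0.05332·9) = 247.545 mg/L
Dose 7 (365 mg at t=18 h): 365·exp(−0.05332·6) = 265.067 mg/L
Dose 8 (405 mg at t=21 h): 405·exp(−0.05332·3) = 345.133 mg/L
C(24) = 72.315 + 94.650 + 67.024 + 204.489 + 92.292 + 247.545 + 265.067 + 345.133 = 1388.514 mg/L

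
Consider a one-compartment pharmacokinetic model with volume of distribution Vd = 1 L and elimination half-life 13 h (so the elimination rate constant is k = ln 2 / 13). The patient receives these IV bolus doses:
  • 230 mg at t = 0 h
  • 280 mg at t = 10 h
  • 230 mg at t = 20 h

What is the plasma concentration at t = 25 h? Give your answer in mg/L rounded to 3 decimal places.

362.664 mg/L

k = ln 2 / 13 = 0.05332 per h
Dose 1 (230 mg at t=0 h): 230·exp(−0.05332·25) = 60.649 mg/L
Dose 2 (280 mg at t=10 h): 280·exp(−0.05332·15) = 125.839 mg/L
Dose 3 (230 mg at t=20 h): 230·exp(−0.05332·5) = 176.176 mg/L
C(25) = 60.649 + 125.839 + 176.176 = 362.664 mg/L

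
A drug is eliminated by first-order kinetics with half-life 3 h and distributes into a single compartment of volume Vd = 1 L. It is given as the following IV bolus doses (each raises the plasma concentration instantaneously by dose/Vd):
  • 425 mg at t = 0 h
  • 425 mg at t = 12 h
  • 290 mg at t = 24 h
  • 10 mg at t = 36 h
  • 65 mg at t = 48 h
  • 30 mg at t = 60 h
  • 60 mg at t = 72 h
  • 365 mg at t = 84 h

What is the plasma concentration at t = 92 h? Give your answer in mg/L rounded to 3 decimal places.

58.096 mg/L

k = ln 2 / 3 = 0.23105 per h
Dose 1 (425 mg at t=0 h): 425·exp(−0.23105·92) = 0.000 mg/L
Dose 2 (425 mg at t=12 h): 425·exp(−0.23105·80) = 0.000 mg/L
Dose 3 (290 mg at t=24 h): 290·exp(−0.23105·68) = 0.000 mg/L
Dose 4 (10 mg at t=36 h): 10·exp(−0.23105·56) = 0.000 mg/L
Dose 5 (65 mg at t=48 h): 65·exp(−0.23105·44) = 0.002 mg/L
Dose 6 (30 mg at t=60 h): 30·exp(−0.23105·32) = 0.018 mg/L
Dose 7 (60 mg at t=72 h): 60·exp(−0.23105·20) = 0.591 mg/L
Dose 8 (365 mg at t=84 h): 365·exp(−0.23105·8) = 57.484 mg/L
C(92) = 0.000 + 0.000 + 0.000 + 0.000 + 0.002 + 0.018 + 0.591 + 57.484 = 58.096 mg/L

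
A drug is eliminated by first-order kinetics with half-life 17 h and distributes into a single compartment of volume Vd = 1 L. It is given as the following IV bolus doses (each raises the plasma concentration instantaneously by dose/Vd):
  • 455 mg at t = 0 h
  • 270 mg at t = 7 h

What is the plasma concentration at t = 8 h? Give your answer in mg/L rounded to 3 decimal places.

587.573 mg/L

k = ln 2 / 17 = 0.04077 per h
Dose 1 (455 mg at t=0 h): 455·exp(−0.04077·8) = 328.360 mg/L
Dose 2 (270 mg at t=7 h): 270·exp(−0.04077·1) = 259.213 mg/L
C(8) = 328.360 + 259.213 = 587.573 mg/L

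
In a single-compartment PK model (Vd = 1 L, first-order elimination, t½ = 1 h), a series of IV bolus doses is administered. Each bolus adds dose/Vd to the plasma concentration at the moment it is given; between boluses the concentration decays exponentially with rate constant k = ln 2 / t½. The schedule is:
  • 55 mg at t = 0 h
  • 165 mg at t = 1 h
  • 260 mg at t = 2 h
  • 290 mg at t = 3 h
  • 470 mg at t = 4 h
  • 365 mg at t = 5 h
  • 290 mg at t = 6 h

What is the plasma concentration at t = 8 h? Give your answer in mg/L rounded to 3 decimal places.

k = ln 2 / 1 = 0.69315 per h
Dose 1 (55 mg at t=0 h): 55·exp(−0.69315·8) = 0.215 mg/L
Dose 2 (165 mg at t=1 h): 165·exp(−0.69315·7) = 1.289 mg/L
Dose 3 (260 mg at t=2 h): 260·exp(−0.69315·6) = 4.063 mg/L
Dose 4 (290 mg at t=3 h): 290·exp(−0.69315·5) = 9.062 mg/L
Dose 5 (470 mg at t=4 h): 470·exp(−0.69315·4) = 29.375 mg/L
Dose 6 (365 mg at t=5 h): 365·exp(−0.69315·3) = 45.625 mg/L
Dose 7 (290 mg at t=6 h): 290·exp(−0.69315·2) = 72.500 mg/L
C(8) = 0.215 + 1.289 + 4.063 + 9.062 + 29.375 + 45.625 + 72.500 = 162.129 mg/L

162.129 mg/L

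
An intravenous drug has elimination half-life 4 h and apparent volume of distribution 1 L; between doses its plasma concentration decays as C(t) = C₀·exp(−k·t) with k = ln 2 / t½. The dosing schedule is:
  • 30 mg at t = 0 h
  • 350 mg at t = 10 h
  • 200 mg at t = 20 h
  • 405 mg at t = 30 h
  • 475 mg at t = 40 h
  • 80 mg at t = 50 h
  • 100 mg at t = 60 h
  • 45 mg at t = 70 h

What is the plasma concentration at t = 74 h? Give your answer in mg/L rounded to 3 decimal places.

k = ln 2 / 4 = 0.17329 per h
Dose 1 (30 mg at t=0 h): 30·exp(−0.17329·74) = 0.000 mg/L
Dose 2 (350 mg at t=10 h): 350·exp(−0.17329·64) = 0.005 mg/L
Dose 3 (200 mg at t=20 h): 200·exp(−0.17329·54) = 0.017 mg/L
Dose 4 (405 mg at t=30 h): 405·exp(−0.17329·44) = 0.198 mg/L
Dose 5 (475 mg at t=40 h): 475·exp(−0.17329·34) = 1.312 mg/L
Dose 6 (80 mg at t=50 h): 80·exp(−0.17329·24) = 1.250 mg/L
Dose 7 (100 mg at t=60 h): 100·exp(−0.17329·14) = 8.839 mg/L
Dose 8 (45 mg at t=70 h): 45·exp(−0.17329·4) = 22.500 mg/L
C(74) = 0.000 + 0.005 + 0.017 + 0.198 + 1.312 + 1.250 + 8.839 + 22.500 = 34.121 mg/L

34.121 mg/L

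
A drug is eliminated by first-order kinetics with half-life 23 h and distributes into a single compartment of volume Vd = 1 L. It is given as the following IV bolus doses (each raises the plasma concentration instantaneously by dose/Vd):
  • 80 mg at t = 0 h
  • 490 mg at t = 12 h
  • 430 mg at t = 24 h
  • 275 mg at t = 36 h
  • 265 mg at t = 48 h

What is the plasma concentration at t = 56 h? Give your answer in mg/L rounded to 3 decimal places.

k = ln 2 / 23 = 0.03014 per h
Dose 1 (80 mg at t=0 h): 80·exp(−0.03014·56) = 14.796 mg/L
Dose 2 (490 mg at t=12 h): 490·exp(−0.03014·44) = 130.111 mg/L
Dose 3 (430 mg at t=24 h): 430·exp(−0.03014·32) = 163.925 mg/L
Dose 4 (275 mg at t=36 h): 275·exp(−0.03014·20) = 150.511 mg/L
Dose 5 (265 mg at t=48 h): 265·exp(−0.03014·8) = 208.228 mg/L
C(56) = 14.796 + 130.111 + 163.925 + 150.511 + 208.228 = 667.570 mg/L

667.570 mg/L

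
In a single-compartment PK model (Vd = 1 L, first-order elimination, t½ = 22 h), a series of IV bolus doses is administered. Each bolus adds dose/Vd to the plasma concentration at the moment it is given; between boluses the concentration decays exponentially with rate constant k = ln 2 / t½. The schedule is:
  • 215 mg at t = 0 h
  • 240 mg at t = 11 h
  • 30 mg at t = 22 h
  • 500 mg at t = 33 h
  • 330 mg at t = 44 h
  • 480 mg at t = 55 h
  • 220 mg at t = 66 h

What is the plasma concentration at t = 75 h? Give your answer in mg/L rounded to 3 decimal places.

736.522 mg/L

k = ln 2 / 22 = 0.03151 per h
Dose 1 (215 mg at t=0 h): 215·exp(−0.03151·75) = 20.240 mg/L
Dose 2 (240 mg at t=11 h): 240·exp(−0.03151·64) = 31.951 mg/L
Dose 3 (30 mg at t=22 h): 30·exp(−0.03151·53) = 5.648 mg/L
Dose 4 (500 mg at t=33 h): 500·exp(−0.03151·42) = 133.130 mg/L
Dose 5 (330 mg at t=44 h): 330·exp(−0.03151·31) = 124.261 mg/L
Dose 6 (480 mg at t=55 h): 480·exp(−0.03151·20) = 255.610 mg/L
Dose 7 (220 mg at t=66 h): 220·exp(−0.03151·9) = 165.682 mg/L
C(75) = 20.240 + 31.951 + 5.648 + 133.130 + 124.261 + 255.610 + 165.682 = 736.522 mg/L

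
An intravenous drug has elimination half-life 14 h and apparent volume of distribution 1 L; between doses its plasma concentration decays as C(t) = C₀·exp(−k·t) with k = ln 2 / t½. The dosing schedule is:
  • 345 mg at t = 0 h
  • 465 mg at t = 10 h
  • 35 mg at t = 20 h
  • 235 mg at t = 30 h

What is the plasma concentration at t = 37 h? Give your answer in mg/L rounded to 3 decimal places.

k = ln 2 / 14 = 0.04951 per h
Dose 1 (345 mg at t=0 h): 345·exp(−0.04951·37) = 55.238 mg/L
Dose 2 (465 mg at t=10 h): 465·exp(−0.04951·27) = 122.150 mg/L
Dose 3 (35 mg at t=20 h): 35·exp(−0.04951·17) = 15.085 mg/L
Dose 4 (235 mg at t=30 h): 235·exp(−0.04951·7) = 166.170 mg/L
C(37) = 55.238 + 122.150 + 15.085 + 166.170 = 358.643 mg/L

358.643 mg/L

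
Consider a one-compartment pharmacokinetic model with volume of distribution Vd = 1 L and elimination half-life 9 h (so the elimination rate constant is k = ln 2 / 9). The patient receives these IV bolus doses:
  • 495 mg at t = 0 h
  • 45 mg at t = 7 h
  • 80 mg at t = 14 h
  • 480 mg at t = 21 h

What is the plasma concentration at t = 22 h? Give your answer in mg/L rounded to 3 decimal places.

k = ln 2 / 9 = 0.07702 per h
Dose 1 (495 mg at t=0 h): 495·exp(−0.07702·22) = 90.940 mg/L
Dose 2 (45 mg at t=7 h): 45·exp(−0.07702·15) = 14.174 mg/L
Dose 3 (80 mg at t=14 h): 80·exp(−0.07702·8) = 43.202 mg/L
Dose 4 (480 mg at t=21 h): 480·exp(−0.07702·1) = 444.420 mg/L
C(22) = 90.940 + 14.174 + 43.202 + 444.420 = 592.736 mg/L

592.736 mg/L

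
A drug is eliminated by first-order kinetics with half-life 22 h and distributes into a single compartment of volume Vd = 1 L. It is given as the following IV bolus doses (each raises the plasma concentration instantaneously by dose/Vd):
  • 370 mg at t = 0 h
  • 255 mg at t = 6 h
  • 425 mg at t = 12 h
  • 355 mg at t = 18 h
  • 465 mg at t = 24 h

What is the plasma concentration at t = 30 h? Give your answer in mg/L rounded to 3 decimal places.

1132.680 mg/L

k = ln 2 / 22 = 0.03151 per h
Dose 1 (370 mg at t=0 h): 370·exp(−0.03151·30) = 143.783 mg/L
Dose 2 (255 mg at t=6 h): 255·exp(−0.03151·24) = 119.714 mg/L
Dose 3 (425 mg at t=12 h): 425·exp(−0.03151·18) = 241.041 mg/L
Dose 4 (355 mg at t=18 h): 355·exp(−0.03151·12) = 243.237 mg/L
Dose 5 (465 mg at t=24 h): 465·exp(−0.03151·6) = 384.905 mg/L
C(30) = 143.783 + 119.714 + 241.041 + 243.237 + 384.905 = 1132.680 mg/L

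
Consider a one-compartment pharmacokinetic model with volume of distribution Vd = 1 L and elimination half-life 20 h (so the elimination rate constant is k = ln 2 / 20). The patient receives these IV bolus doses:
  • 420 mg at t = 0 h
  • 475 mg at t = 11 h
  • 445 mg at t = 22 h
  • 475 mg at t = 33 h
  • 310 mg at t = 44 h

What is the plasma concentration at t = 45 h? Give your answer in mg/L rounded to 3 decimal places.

k = ln 2 / 20 = 0.03466 per h
Dose 1 (420 mg at t=0 h): 420·exp(−0.03466·45) = 88.294 mg/L
Dose 2 (475 mg at t=11 h): 475·exp(−0.03466·34) = 146.198 mg/L
Dose 3 (445 mg at t=22 h): 445·exp(−0.03466·23) = 200.528 mg/L
Dose 4 (475 mg at t=33 h): 475·exp(−0.03466·12) = 313.383 mg/L
Dose 5 (310 mg at t=44 h): 310·exp(−0.03466·1) = 299.440 mg/L
C(45) = 88.294 + 146.198 + 200.528 + 313.383 + 299.440 = 1047.844 mg/L

1047.844 mg/L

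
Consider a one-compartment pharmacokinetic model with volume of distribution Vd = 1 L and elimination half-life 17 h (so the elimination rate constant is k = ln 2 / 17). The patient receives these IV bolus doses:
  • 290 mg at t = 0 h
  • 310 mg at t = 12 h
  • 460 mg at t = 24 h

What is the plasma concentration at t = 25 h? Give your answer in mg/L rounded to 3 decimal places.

k = ln 2 / 17 = 0.04077 per h
Dose 1 (290 mg at t=0 h): 290·exp(−0.04077·25) = 104.642 mg/L
Dose 2 (310 mg at t=12 h): 310·exp(−0.04077·13) = 182.458 mg/L
Dose 3 (460 mg at t=24 h): 460·exp(−0.04077·1) = 441.621 mg/L
C(25) = 104.642 + 182.458 + 441.621 = 728.721 mg/L

728.721 mg/L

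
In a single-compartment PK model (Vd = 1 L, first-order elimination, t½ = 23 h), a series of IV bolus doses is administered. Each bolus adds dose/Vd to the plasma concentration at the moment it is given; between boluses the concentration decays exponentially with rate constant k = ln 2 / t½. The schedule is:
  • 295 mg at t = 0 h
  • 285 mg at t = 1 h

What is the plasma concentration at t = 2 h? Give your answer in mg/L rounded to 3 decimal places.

554.284 mg/L

k = ln 2 / 23 = 0.03014 per h
Dose 1 (295 mg at t=0 h): 295·exp(−0.03014·2) = 277.745 mg/L
Dose 2 (285 mg at t=1 h): 285·exp(−0.03014·1) = 276.539 mg/L
C(2) = 277.745 + 276.539 = 554.284 mg/L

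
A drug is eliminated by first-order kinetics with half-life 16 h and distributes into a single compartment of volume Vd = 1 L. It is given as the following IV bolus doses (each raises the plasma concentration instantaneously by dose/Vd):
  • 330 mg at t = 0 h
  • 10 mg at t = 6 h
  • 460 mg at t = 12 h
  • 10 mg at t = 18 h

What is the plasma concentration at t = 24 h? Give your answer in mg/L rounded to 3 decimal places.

k = ln 2 / 16 = 0.04332 per h
Dose 1 (330 mg at t=0 h): 330·exp(−0.04332·24) = 116.673 mg/L
Dose 2 (10 mg at t=6 h): 10·exp(−0.04332·18) = 4.585 mg/L
Dose 3 (460 mg at t=12 h): 460·exp(−0.04332·12) = 273.518 mg/L
Dose 4 (10 mg at t=18 h): 10·exp(−0.04332·6) = 7.711 mg/L
C(24) = 116.673 + 4.585 + 273.518 + 7.711 = 402.486 mg/L

402.486 mg/L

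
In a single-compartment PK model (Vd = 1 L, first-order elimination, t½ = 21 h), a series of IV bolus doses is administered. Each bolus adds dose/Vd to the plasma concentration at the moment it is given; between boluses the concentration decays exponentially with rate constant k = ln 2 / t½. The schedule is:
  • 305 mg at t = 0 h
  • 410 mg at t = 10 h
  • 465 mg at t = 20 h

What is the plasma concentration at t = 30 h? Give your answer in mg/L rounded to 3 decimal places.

659.463 mg/L

k = ln 2 / 21 = 0.03301 per h
Dose 1 (305 mg at t=0 h): 305·exp(−0.03301·30) = 113.307 mg/L
Dose 2 (410 mg at t=10 h): 410·exp(−0.03301·20) = 211.879 mg/L
Dose 3 (465 mg at t=20 h): 465·exp(−0.03301·10) = 334.276 mg/L
C(30) = 113.307 + 211.879 + 334.276 = 659.463 mg/L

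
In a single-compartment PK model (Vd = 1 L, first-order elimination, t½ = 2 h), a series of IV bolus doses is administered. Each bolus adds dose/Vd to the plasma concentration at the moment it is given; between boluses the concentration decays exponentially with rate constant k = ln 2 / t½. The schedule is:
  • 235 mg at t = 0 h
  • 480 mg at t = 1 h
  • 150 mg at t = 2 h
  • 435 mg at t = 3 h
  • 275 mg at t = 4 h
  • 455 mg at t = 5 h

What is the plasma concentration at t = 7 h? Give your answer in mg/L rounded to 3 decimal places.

k = ln 2 / 2 = 0.34657 per h
Dose 1 (235 mg at t=0 h): 235·exp(−0.34657·7) = 20.771 mg/L
Dose 2 (480 mg at t=1 h): 480·exp(−0.34657·6) = 60.000 mg/L
Dose 3 (150 mg at t=2 h): 150·exp(−0.34657·5) = 26.517 mg/L
Dose 4 (435 mg at t=3 h): 435·exp(−0.34657·4) = 108.750 mg/L
Dose 5 (275 mg at t=4 h): 275·exp(−0.34657·3) = 97.227 mg/L
Dose 6 (455 mg at t=5 h): 455·exp(−0.34657·2) = 227.500 mg/L
C(7) = 20.771 + 60.000 + 26.517 + 108.750 + 97.227 + 227.500 = 540.765 mg/L

540.765 mg/L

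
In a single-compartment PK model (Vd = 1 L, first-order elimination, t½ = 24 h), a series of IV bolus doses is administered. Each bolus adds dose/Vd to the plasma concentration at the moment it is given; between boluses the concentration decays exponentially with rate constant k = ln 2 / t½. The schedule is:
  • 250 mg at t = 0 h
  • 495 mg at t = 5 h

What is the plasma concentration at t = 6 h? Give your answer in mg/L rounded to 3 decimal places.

691.132 mg/L

k = ln 2 / 24 = 0.02888 per h
Dose 1 (250 mg at t=0 h): 250·exp(−0.02888·6) = 210.224 mg/L
Dose 2 (495 mg at t=5 h): 495·exp(−0.02888·1) = 480.908 mg/L
C(6) = 210.224 + 480.908 = 691.132 mg/L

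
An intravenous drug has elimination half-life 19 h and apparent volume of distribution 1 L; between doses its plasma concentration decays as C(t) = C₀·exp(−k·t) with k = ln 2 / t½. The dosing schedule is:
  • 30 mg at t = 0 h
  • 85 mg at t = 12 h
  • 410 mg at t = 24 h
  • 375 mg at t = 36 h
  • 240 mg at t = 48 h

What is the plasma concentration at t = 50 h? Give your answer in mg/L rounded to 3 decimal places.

633.022 mg/L

k = ln 2 / 19 = 0.03648 per h
Dose 1 (30 mg at t=0 h): 30·exp(−0.03648·50) = 4.841 mg/L
Dose 2 (85 mg at t=12 h): 85·exp(−0.03648·38) = 21.250 mg/L
Dose 3 (410 mg at t=24 h): 410·exp(−0.03648·26) = 158.799 mg/L
Dose 4 (375 mg at t=36 h): 375·exp(−0.03648·14) = 225.019 mg/L
Dose 5 (240 mg at t=48 h): 240·exp(−0.03648·2) = 223.112 mg/L
C(50) = 4.841 + 21.250 + 158.799 + 225.019 + 223.112 = 633.022 mg/L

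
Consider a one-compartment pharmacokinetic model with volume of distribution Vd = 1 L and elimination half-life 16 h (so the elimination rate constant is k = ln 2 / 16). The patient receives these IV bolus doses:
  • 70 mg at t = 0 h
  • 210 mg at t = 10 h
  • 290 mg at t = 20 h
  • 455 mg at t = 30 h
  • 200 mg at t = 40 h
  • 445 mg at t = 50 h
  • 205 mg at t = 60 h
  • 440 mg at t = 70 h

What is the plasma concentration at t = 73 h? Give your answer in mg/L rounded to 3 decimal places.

k = ln 2 / 16 = 0.04332 per h
Dose 1 (70 mg at t=0 h): 70·exp(−0.04332·73) = 2.962 mg/L
Dose 2 (210 mg at t=10 h): 210·exp(−0.04332·63) = 13.706 mg/L
Dose 3 (290 mg at t=20 h): 290·exp(−0.04332·53) = 29.190 mg/L
Dose 4 (455 mg at t=30 h): 455·exp(−0.04332·43) = 70.631 mg/L
Dose 5 (200 mg at t=40 h): 200·exp(−0.04332·33) = 47.880 mg/L
Dose 6 (445 mg at t=50 h): 445·exp(−0.04332·23) = 164.297 mg/L
Dose 7 (205 mg at t=60 h): 205·exp(−0.04332·13) = 116.726 mg/L
Dose 8 (440 mg at t=70 h): 440·exp(−0.04332·3) = 386.375 mg/L
C(73) = 2.962 + 13.706 + 29.190 + 70.631 + 47.880 + 164.297 + 116.726 + 386.375 = 831.768 mg/L

831.768 mg/L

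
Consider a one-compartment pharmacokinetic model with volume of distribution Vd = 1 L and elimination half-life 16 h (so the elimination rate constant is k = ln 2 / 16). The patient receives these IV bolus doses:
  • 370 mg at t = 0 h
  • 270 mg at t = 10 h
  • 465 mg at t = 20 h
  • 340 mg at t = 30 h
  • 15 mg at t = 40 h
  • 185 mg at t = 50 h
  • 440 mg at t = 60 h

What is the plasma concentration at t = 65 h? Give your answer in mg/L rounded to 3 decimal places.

643.880 mg/L

k = ln 2 / 16 = 0.04332 per h
Dose 1 (370 mg at t=0 h): 370·exp(−0.04332·65) = 22.145 mg/L
Dose 2 (270 mg at t=10 h): 270·exp(−0.04332·55) = 24.921 mg/L
Dose 3 (465 mg at t=20 h): 465·exp(−0.04332·45) = 66.192 mg/L
Dose 4 (340 mg at t=30 h): 340·exp(−0.04332·35) = 74.641 mg/L
Dose 5 (15 mg at t=40 h): 15·exp(−0.04332·25) = 5.078 mg/L
Dose 6 (185 mg at t=50 h): 185·exp(−0.04332·15) = 96.595 mg/L
Dose 7 (440 mg at t=60 h): 440·exp(−0.04332·5) = 354.308 mg/L
C(65) = 22.145 + 24.921 + 66.192 + 74.641 + 5.078 + 96.595 + 354.308 = 643.880 mg/L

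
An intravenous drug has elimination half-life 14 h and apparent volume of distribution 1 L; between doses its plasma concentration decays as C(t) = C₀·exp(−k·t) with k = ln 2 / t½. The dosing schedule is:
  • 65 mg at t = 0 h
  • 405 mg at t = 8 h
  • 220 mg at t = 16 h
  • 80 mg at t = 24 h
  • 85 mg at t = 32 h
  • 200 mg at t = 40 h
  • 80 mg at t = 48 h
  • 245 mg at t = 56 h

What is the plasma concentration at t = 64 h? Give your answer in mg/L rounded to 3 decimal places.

339.004 mg/L

k = ln 2 / 14 = 0.04951 per h
Dose 1 (65 mg at t=0 h): 65·exp(−0.04951·64) = 2.734 mg/L
Dose 2 (405 mg at t=8 h): 405·exp(−0.04951·56) = 25.312 mg/L
Dose 3 (220 mg at t=16 h): 220·exp(−0.04951·48) = 20.432 mg/L
Dose 4 (80 mg at t=24 h): 80·exp(−0.04951·40) = 11.041 mg/L
Dose 5 (85 mg at t=32 h): 85·exp(−0.04951·32) = 17.432 mg/L
Dose 6 (200 mg at t=40 h): 200·exp(−0.04951·24) = 60.951 mg/L
Dose 7 (80 mg at t=48 h): 80·exp(−0.04951·16) = 36.229 mg/L
Dose 8 (245 mg at t=56 h): 245·exp(−0.04951·8) = 164.873 mg/L
C(64) = 2.734 + 25.312 + 20.432 + 11.041 + 17.432 + 60.951 + 36.229 + 164.873 = 339.004 mg/L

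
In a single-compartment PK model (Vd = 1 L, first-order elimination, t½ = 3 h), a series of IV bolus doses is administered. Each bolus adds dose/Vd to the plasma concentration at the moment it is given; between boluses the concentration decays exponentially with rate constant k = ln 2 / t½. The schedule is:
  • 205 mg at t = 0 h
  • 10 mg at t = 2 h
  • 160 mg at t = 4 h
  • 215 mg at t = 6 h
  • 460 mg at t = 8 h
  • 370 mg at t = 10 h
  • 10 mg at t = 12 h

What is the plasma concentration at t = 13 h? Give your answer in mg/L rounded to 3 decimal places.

411.446 mg/L

k = ln 2 / 3 = 0.23105 per h
Dose 1 (205 mg at t=0 h): 205·exp(−0.23105·13) = 10.169 mg/L
Dose 2 (10 mg at t=2 h): 10·exp(−0.23105·11) = 0.787 mg/L
Dose 3 (160 mg at t=4 h): 160·exp(−0.23105·9) = 20.000 mg/L
Dose 4 (215 mg at t=6 h): 215·exp(−0.23105·7) = 42.661 mg/L
Dose 5 (460 mg at t=8 h): 460·exp(−0.23105·5) = 144.891 mg/L
Dose 6 (370 mg at t=10 h): 370·exp(−0.23105·3) = 185.000 mg/L
Dose 7 (10 mg at t=12 h): 10·exp(−0.23105·1) = 7.937 mg/L
C(13) = 10.169 + 0.787 + 20.000 + 42.661 + 144.891 + 185.000 + 7.937 = 411.446 mg/L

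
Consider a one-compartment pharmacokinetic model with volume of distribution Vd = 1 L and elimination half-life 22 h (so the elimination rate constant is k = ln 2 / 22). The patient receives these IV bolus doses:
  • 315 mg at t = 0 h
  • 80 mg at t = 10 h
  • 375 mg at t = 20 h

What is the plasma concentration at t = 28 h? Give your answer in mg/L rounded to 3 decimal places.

k = ln 2 / 22 = 0.03151 per h
Dose 1 (315 mg at t=0 h): 315·exp(−0.03151·28) = 130.371 mg/L
Dose 2 (80 mg at t=10 h): 80·exp(−0.03151·18) = 45.373 mg/L
Dose 3 (375 mg at t=20 h): 375·exp(−0.03151·8) = 291.451 mg/L
C(28) = 130.371 + 45.373 + 291.451 = 467.195 mg/L

467.195 mg/L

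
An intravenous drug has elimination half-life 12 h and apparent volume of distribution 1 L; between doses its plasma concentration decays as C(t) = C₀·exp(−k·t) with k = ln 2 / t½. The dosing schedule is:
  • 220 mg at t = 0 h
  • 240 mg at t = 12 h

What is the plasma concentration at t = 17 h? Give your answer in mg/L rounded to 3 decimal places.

k = ln 2 / 12 = 0.05776 per h
Dose 1 (220 mg at t=0 h): 220·exp(−0.05776·17) = 82.407 mg/L
Dose 2 (240 mg at t=12 h): 240·exp(−0.05776·5) = 179.797 mg/L
C(17) = 82.407 + 179.797 = 262.204 mg/L

262.204 mg/L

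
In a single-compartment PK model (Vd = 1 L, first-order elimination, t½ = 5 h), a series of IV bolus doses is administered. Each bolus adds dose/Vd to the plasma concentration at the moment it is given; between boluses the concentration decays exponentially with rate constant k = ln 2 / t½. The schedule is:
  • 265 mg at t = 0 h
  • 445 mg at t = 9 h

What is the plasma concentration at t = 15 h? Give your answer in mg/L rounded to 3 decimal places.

k = ln 2 / 5 = 0.13863 per h
Dose 1 (265 mg at t=0 h): 265·exp(−0.13863·15) = 33.125 mg/L
Dose 2 (445 mg at t=9 h): 445·exp(−0.13863·6) = 193.698 mg/L
C(15) = 33.125 + 193.698 = 226.823 mg/L

226.823 mg/L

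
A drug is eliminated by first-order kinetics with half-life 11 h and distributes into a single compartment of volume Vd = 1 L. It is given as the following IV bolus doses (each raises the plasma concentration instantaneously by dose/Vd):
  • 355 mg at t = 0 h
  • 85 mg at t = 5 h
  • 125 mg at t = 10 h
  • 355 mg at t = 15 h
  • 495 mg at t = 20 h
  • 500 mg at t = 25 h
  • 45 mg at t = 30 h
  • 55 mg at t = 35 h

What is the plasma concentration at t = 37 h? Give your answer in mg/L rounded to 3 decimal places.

k = ln 2 / 11 = 0.06301 per h
Dose 1 (355 mg at t=0 h): 355·exp(−0.06301·37) = 34.488 mg/L
Dose 2 (85 mg at t=5 h): 85·exp(−0.06301·32) = 11.316 mg/L
Dose 3 (125 mg at t=10 h): 125·exp(−0.06301·27) = 22.804 mg/L
Dose 4 (355 mg at t=15 h): 355·exp(−0.06301·22) = 88.750 mg/L
Dose 5 (495 mg at t=20 h): 495·exp(−0.06301·17) = 169.581 mg/L
Dose 6 (500 mg at t=25 h): 500·exp(−0.06301·12) = 234.733 mg/L
Dose 7 (45 mg at t=30 h): 45·exp(−0.06301·7) = 28.950 mg/L
Dose 8 (55 mg at t=35 h): 55·exp(−0.06301·2) = 48.488 mg/L
C(37) = 34.488 + 11.316 + 22.804 + 88.750 + 169.581 + 234.733 + 28.950 + 48.488 = 639.110 mg/L

639.110 mg/L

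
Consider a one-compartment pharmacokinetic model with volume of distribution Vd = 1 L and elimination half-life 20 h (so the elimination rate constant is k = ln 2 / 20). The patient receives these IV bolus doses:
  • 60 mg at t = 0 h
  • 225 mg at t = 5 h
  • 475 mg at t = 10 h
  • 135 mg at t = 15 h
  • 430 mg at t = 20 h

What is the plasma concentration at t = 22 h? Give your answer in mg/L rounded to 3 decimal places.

973.324 mg/L

k = ln 2 / 20 = 0.03466 per h
Dose 1 (60 mg at t=0 h): 60·exp(−0.03466·22) = 27.991 mg/L
Dose 2 (225 mg at t=5 h): 225·exp(−0.03466·17) = 124.827 mg/L
Dose 3 (475 mg at t=10 h): 475·exp(−0.03466·12) = 313.383 mg/L
Dose 4 (135 mg at t=15 h): 135·exp(−0.03466·7) = 105.919 mg/L
Dose 5 (430 mg at t=20 h): 430·exp(−0.03466·2) = 401.204 mg/L
C(22) = 27.991 + 124.827 + 313.383 + 105.919 + 401.204 = 973.324 mg/L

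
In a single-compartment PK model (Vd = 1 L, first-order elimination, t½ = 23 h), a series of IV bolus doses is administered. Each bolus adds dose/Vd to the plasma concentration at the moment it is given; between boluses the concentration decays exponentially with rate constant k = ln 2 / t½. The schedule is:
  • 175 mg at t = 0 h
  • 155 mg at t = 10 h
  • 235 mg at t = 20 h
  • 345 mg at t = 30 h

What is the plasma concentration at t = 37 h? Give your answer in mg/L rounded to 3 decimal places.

546.253 mg/L

k = ln 2 / 23 = 0.03014 per h
Dose 1 (175 mg at t=0 h): 175·exp(−0.03014·37) = 57.382 mg/L
Dose 2 (155 mg at t=10 h): 155·exp(−0.03014·27) = 68.699 mg/L
Dose 3 (235 mg at t=20 h): 235·exp(−0.03014·17) = 140.789 mg/L
Dose 4 (345 mg at t=30 h): 345·exp(−0.03014·7) = 279.384 mg/L
C(37) = 57.382 + 68.699 + 140.789 + 279.384 = 546.253 mg/L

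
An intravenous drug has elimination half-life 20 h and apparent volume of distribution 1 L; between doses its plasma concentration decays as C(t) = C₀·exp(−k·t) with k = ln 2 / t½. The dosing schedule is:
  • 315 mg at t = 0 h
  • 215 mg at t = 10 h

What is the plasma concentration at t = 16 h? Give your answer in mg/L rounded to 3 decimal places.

355.554 mg/L

k = ln 2 / 20 = 0.03466 per h
Dose 1 (315 mg at t=0 h): 315·exp(−0.03466·16) = 180.920 mg/L
Dose 2 (215 mg at t=10 h): 215·exp(−0.03466·6) = 174.634 mg/L
C(16) = 180.920 + 174.634 = 355.554 mg/L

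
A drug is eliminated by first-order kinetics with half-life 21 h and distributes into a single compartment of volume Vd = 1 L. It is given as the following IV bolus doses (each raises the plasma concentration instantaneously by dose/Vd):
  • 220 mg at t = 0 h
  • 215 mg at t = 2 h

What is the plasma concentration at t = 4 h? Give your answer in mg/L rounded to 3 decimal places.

k = ln 2 / 21 = 0.03301 per h
Dose 1 (220 mg at t=0 h): 220·exp(−0.03301·4) = 192.790 mg/L
Dose 2 (215 mg at t=2 h): 215·exp(−0.03301·2) = 201.265 mg/L
C(4) = 192.790 + 201.265 = 394.055 mg/L

394.055 mg/L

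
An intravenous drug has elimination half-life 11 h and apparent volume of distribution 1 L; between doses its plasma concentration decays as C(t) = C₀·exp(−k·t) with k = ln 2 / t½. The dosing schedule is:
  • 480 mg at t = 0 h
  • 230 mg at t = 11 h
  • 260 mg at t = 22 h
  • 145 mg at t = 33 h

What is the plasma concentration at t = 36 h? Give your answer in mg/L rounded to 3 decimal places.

k = ln 2 / 11 = 0.06301 per h
Dose 1 (480 mg at t=0 h): 480·exp(−0.06301·36) = 49.665 mg/L
Dose 2 (230 mg at t=11 h): 230·exp(−0.06301·25) = 47.596 mg/L
Dose 3 (260 mg at t=22 h): 260·exp(−0.06301·14) = 107.608 mg/L
Dose 4 (145 mg at t=33 h): 145·exp(−0.06301·3) = 120.024 mg/L
C(36) = 49.665 + 47.596 + 107.608 + 120.024 = 324.893 mg/L

324.893 mg/L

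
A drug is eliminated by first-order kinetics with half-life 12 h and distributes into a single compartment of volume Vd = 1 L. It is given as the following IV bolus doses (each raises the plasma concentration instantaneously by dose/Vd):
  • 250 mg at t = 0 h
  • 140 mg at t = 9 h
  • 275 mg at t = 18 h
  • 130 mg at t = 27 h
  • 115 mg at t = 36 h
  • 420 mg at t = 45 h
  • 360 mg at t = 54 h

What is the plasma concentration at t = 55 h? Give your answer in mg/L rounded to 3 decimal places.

k = ln 2 / 12 = 0.05776 per h
Dose 1 (250 mg at t=0 h): 250·exp(−0.05776·55) = 10.428 mg/L
Dose 2 (140 mg at t=9 h): 140·exp(−0.05776·46) = 9.822 mg/L
Dose 3 (275 mg at t=18 h): 275·exp(−0.05776·37) = 32.446 mg/L
Dose 4 (130 mg at t=27 h): 130·exp(−0.05776·28) = 25.795 mg/L
Dose 5 (115 mg at t=36 h): 115·exp(−0.05776·19) = 38.377 mg/L
Dose 6 (420 mg at t=45 h): 420·exp(−0.05776·10) = 235.717 mg/L
Dose 7 (360 mg at t=54 h): 360·exp(−0.05776·1) = 339.795 mg/L
C(55) = 10.428 + 9.822 + 32.446 + 25.795 + 38.377 + 235.717 + 339.795 = 692.379 mg/L

692.379 mg/L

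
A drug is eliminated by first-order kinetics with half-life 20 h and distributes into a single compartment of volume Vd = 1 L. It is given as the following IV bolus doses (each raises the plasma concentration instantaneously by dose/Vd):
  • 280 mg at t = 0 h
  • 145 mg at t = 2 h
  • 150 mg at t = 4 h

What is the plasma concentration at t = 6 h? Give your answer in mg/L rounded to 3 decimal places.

493.615 mg/L

k = ln 2 / 20 = 0.03466 per h
Dose 1 (280 mg at t=0 h): 280·exp(−0.03466·6) = 227.431 mg/L
Dose 2 (145 mg at t=2 h): 145·exp(−0.03466·4) = 126.230 mg/L
Dose 3 (150 mg at t=4 h): 150·exp(−0.03466·2) = 139.955 mg/L
C(6) = 227.431 + 126.230 + 139.955 = 493.615 mg/L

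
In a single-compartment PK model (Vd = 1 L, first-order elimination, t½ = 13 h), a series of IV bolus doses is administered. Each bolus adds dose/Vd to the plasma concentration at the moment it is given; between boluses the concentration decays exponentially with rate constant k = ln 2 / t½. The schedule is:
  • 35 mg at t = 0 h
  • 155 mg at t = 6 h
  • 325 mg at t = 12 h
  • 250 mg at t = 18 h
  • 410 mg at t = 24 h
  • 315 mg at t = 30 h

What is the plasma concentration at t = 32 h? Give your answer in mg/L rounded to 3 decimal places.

826.264 mg/L

k = ln 2 / 13 = 0.05332 per h
Dose 1 (35 mg at t=0 h): 35·exp(−0.05332·32) = 6.354 mg/L
Dose 2 (155 mg at t=6 h): 155·exp(−0.05332·26) = 38.750 mg/L
Dose 3 (325 mg at t=12 h): 325·exp(−0.05332·20) = 111.882 mg/L
Dose 4 (250 mg at t=18 h): 250·exp(−0.05332·14) = 118.510 mg/L
Dose 5 (410 mg at t=24 h): 410·exp(−0.05332·8) = 267.630 mg/L
Dose 6 (315 mg at t=30 h): 315·exp(−0.05332·2) = 283.138 mg/L
C(32) = 6.354 + 38.750 + 111.882 + 118.510 + 267.630 + 283.138 = 826.264 mg/L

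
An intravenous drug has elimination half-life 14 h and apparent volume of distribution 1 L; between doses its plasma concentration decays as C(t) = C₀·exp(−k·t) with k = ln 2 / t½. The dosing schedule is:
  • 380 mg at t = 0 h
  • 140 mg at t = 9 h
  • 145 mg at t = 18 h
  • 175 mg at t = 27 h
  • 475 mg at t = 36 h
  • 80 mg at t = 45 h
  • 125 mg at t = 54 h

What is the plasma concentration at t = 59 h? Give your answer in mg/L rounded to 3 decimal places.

376.877 mg/L

k = ln 2 / 14 = 0.04951 per h
Dose 1 (380 mg at t=0 h): 380·exp(−0.04951·59) = 20.472 mg/L
Dose 2 (140 mg at t=9 h): 140·exp(−0.04951·50) = 11.777 mg/L
Dose 3 (145 mg at t=18 h): 145·exp(−0.04951·41) = 19.045 mg/L
Dose 4 (175 mg at t=27 h): 175·exp(−0.04951·32) = 35.890 mg/L
Dose 5 (475 mg at t=36 h): 475·exp(−0.04951·23) = 152.105 mg/L
Dose 6 (80 mg at t=45 h): 80·exp(−0.04951·14) = 40.000 mg/L
Dose 7 (125 mg at t=54 h): 125·exp(−0.04951·5) = 97.589 mg/L
C(59) = 20.472 + 11.777 + 19.045 + 35.890 + 152.105 + 40.000 + 97.589 = 376.877 mg/L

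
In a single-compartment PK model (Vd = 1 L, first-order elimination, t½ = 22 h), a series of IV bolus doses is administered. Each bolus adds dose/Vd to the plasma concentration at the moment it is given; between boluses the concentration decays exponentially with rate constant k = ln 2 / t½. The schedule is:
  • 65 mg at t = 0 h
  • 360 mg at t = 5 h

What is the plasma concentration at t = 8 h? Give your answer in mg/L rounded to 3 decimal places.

378.050 mg/L

k = ln 2 / 22 = 0.03151 per h
Dose 1 (65 mg at t=0 h): 65·exp(−0.03151·8) = 50.518 mg/L
Dose 2 (360 mg at t=5 h): 360·exp(−0.03151·3) = 327.531 mg/L
C(8) = 50.518 + 327.531 = 378.050 mg/L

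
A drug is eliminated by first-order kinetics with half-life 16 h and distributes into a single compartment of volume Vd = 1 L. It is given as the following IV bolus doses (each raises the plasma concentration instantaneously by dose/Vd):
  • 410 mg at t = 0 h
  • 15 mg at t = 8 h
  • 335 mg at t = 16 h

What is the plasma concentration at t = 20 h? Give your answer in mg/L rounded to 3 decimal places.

463.003 mg/L

k = ln 2 / 16 = 0.04332 per h
Dose 1 (410 mg at t=0 h): 410·exp(−0.04332·20) = 172.384 mg/L
Dose 2 (15 mg at t=8 h): 15·exp(−0.04332·12) = 8.919 mg/L
Dose 3 (335 mg at t=16 h): 335·exp(−0.04332·4) = 281.700 mg/L
C(20) = 172.384 + 8.919 + 281.700 = 463.003 mg/L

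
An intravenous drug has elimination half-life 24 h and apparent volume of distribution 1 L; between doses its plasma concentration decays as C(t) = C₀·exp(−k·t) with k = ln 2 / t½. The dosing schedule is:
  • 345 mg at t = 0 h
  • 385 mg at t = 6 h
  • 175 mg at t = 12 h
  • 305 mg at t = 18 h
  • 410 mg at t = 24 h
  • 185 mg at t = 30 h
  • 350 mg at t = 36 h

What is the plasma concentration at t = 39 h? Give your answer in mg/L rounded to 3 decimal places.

1236.289 mg/L

k = ln 2 / 24 = 0.02888 per h
Dose 1 (345 mg at t=0 h): 345·exp(−0.02888·39) = 111.852 mg/L
Dose 2 (385 mg at t=6 h): 385·exp(−0.02888·33) = 148.438 mg/L
Dose 3 (175 mg at t=12 h): 175·exp(−0.02888·27) = 80.238 mg/L
Dose 4 (305 mg at t=18 h): 305·exp(−0.02888·21) = 166.302 mg/L
Dose 5 (410 mg at t=24 h): 410·exp(−0.02888·15) = 265.852 mg/L
Dose 6 (185 mg at t=30 h): 185·exp(−0.02888·9) = 142.655 mg/L
Dose 7 (350 mg at t=36 h): 350·exp(−0.02888·3) = 320.951 mg/L
C(39) = 111.852 + 148.438 + 80.238 + 166.302 + 265.852 + 142.655 + 320.951 = 1236.289 mg/L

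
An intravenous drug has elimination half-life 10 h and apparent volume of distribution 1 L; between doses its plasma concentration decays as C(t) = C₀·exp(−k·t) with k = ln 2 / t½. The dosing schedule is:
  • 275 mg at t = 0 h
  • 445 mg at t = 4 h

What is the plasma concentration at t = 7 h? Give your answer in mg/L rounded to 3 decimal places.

k = ln 2 / 10 = 0.06931 per h
Dose 1 (275 mg at t=0 h): 275·exp(−0.06931·7) = 169.282 mg/L
Dose 2 (445 mg at t=4 h): 445·exp(−0.06931·3) = 361.452 mg/L
C(7) = 169.282 + 361.452 = 530.735 mg/L

530.735 mg/L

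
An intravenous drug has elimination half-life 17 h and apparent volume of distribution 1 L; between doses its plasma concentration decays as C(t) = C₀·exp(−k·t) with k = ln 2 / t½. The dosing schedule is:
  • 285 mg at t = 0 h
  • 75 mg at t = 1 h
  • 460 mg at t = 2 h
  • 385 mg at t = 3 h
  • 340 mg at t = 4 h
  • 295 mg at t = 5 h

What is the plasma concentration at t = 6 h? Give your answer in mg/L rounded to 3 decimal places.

k = ln 2 / 17 = 0.04077 per h
Dose 1 (285 mg at t=0 h): 285·exp(−0.04077·6) = 223.151 mg/L
Dose 2 (75 mg at t=1 h): 75·exp(−0.04077·5) = 61.168 mg/L
Dose 3 (460 mg at t=2 h): 460·exp(−0.04077·4) = 390.775 mg/L
Dose 4 (385 mg at t=3 h): 385·exp(−0.04077·3) = 340.673 mg/L
Dose 5 (340 mg at t=4 h): 340·exp(−0.04077·2) = 313.374 mg/L
Dose 6 (295 mg at t=5 h): 295·exp(−0.04077·1) = 283.214 mg/L
C(6) = 223.151 + 61.168 + 390.775 + 340.673 + 313.374 + 283.214 = 1612.356 mg/L

1612.356 mg/L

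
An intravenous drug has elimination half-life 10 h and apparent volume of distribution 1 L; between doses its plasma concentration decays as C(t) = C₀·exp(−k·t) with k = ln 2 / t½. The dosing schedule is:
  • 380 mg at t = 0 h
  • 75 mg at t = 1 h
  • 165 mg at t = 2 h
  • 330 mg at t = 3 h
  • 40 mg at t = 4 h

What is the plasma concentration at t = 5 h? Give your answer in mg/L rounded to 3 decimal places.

784.165 mg/L

k = ln 2 / 10 = 0.06931 per h
Dose 1 (380 mg at t=0 h): 380·exp(−0.06931·5) = 268.701 mg/L
Dose 2 (75 mg at t=1 h): 75·exp(−0.06931·4) = 56.839 mg/L
Dose 3 (165 mg at t=2 h): 165·exp(−0.06931·3) = 134.022 mg/L
Dose 4 (330 mg at t=3 h): 330·exp(−0.06931·2) = 287.282 mg/L
Dose 5 (40 mg at t=4 h): 40·exp(−0.06931·1) = 37.321 mg/L
C(5) = 268.701 + 56.839 + 134.022 + 287.282 + 37.321 = 784.165 mg/L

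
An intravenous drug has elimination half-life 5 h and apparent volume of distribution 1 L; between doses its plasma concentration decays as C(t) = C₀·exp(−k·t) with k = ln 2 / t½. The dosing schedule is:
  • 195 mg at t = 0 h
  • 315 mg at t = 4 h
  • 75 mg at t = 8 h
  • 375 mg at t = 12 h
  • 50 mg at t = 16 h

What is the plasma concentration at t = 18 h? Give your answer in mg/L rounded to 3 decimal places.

k = ln 2 / 5 = 0.13863 per h
Dose 1 (195 mg at t=0 h): 195·exp(−0.13863·18) = 16.082 mg/L
Dose 2 (315 mg at t=4 h): 315·exp(−0.13863·14) = 45.230 mg/L
Dose 3 (75 mg at t=8 h): 75·exp(−0.13863·10) = 18.750 mg/L
Dose 4 (375 mg at t=12 h): 375·exp(−0.13863·6) = 163.228 mg/L
Dose 5 (50 mg at t=16 h): 50·exp(−0.13863·2) = 37.893 mg/L
C(18) = 16.082 + 45.230 + 18.750 + 163.228 + 37.893 = 281.183 mg/L

281.183 mg/L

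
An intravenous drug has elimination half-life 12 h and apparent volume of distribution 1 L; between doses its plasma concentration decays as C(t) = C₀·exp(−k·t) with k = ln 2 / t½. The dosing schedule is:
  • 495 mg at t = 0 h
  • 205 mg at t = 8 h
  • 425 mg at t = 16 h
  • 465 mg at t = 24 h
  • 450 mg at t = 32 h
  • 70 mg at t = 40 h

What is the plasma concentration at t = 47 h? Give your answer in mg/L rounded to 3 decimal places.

484.322 mg/L

k = ln 2 / 12 = 0.05776 per h
Dose 1 (495 mg at t=0 h): 495·exp(−0.05776·47) = 32.777 mg/L
Dose 2 (205 mg at t=8 h): 205·exp(−0.05776·39) = 21.548 mg/L
Dose 3 (425 mg at t=16 h): 425·exp(−0.05776·31) = 70.913 mg/L
Dose 4 (465 mg at t=24 h): 465·exp(−0.05776·23) = 123.163 mg/L
Dose 5 (450 mg at t=32 h): 450·exp(−0.05776·15) = 189.202 mg/L
Dose 6 (70 mg at t=40 h): 70·exp(−0.05776·7) = 46.719 mg/L
C(47) = 32.777 + 21.548 + 70.913 + 123.163 + 189.202 + 46.719 = 484.322 mg/L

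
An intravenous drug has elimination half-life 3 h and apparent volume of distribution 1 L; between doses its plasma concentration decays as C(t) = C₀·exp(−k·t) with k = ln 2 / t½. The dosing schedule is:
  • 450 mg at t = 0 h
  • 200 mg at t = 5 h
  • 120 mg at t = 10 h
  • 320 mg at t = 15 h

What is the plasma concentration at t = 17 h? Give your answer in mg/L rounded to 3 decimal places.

246.757 mg/L

k = ln 2 / 3 = 0.23105 per h
Dose 1 (450 mg at t=0 h): 450·exp(−0.23105·17) = 8.859 mg/L
Dose 2 (200 mg at t=5 h): 200·exp(−0.23105·12) = 12.500 mg/L
Dose 3 (120 mg at t=10 h): 120·exp(−0.23105·7) = 23.811 mg/L
Dose 4 (320 mg at t=15 h): 320·exp(−0.23105·2) = 201.587 mg/L
C(17) = 8.859 + 12.500 + 23.811 + 201.587 = 246.757 mg/L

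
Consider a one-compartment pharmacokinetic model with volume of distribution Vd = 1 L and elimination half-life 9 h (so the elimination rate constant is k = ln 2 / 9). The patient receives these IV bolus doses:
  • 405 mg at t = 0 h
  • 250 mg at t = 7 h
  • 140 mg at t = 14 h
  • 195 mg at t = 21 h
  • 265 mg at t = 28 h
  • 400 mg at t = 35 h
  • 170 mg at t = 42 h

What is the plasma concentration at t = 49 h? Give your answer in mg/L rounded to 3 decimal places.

338.979 mg/L

k = ln 2 / 9 = 0.07702 per h
Dose 1 (405 mg at t=0 h): 405·exp(−0.07702·49) = 9.301 mg/L
Dose 2 (250 mg at t=7 h): 250·exp(−0.07702·42) = 9.843 mg/L
Dose 3 (140 mg at t=14 h): 140·exp(−0.07702·35) = 9.451 mg/L
Dose 4 (195 mg at t=21 h): 195·exp(−0.07702·28) = 22.568 mg/L
Dose 5 (265 mg at t=28 h): 265·exp(−0.07702·21) = 52.583 mg/L
Dose 6 (400 mg at t=35 h): 400·exp(−0.07702·14) = 136.079 mg/L
Dose 7 (170 mg at t=42 h): 170·exp(−0.07702·7) = 99.155 mg/L
C(49) = 9.301 + 9.843 + 9.451 + 22.568 + 52.583 + 136.079 + 99.155 = 338.979 mg/L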